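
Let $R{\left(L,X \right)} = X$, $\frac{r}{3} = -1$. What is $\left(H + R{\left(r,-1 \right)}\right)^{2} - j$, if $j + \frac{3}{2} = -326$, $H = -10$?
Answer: $\frac{897}{2} \approx 448.5$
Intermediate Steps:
$j = - \frac{655}{2}$ ($j = - \frac{3}{2} - 326 = - \frac{655}{2} \approx -327.5$)
$r = -3$ ($r = 3 \left(-1\right) = -3$)
$\left(H + R{\left(r,-1 \right)}\right)^{2} - j = \left(-10 - 1\right)^{2} - - \frac{655}{2} = \left(-11\right)^{2} + \frac{655}{2} = 121 + \frac{655}{2} = \frac{897}{2}$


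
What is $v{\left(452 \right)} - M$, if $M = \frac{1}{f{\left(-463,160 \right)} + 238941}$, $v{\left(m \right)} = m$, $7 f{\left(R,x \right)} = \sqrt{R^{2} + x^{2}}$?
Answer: $\frac{1264491247027091}{2797547032600} + \frac{7 \sqrt{239969}}{2797547032600} \approx 452.0$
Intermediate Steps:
$f{\left(R,x \right)} = \frac{\sqrt{R^{2} + x^{2}}}{7}$
$M = \frac{1}{238941 + \frac{\sqrt{239969}}{7}}$ ($M = \frac{1}{\frac{\sqrt{\left(-463\right)^{2} + 160^{2}}}{7} + 238941} = \frac{1}{\frac{\sqrt{214369 + 25600}}{7} + 238941} = \frac{1}{\frac{\sqrt{239969}}{7} + 238941} = \frac{1}{238941 + \frac{\sqrt{239969}}{7}} \approx 4.1839 \cdot 10^{-6}$)
$v{\left(452 \right)} - M = 452 - \left(\frac{11708109}{2797547032600} - \frac{7 \sqrt{239969}}{2797547032600}\right) = \frac{1264491247027091}{2797547032600} + \frac{7 \sqrt{239969}}{2797547032600}$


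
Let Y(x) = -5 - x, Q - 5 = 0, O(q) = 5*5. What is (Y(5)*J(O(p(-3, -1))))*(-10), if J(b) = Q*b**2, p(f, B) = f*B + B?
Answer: 312500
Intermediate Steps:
p(f, B) = B + B*f (p(f, B) = B*f + B = B + B*f)
O(q) = 25
Q = 5 (Q = 5 + 0 = 5)
J(b) = 5*b**2
(Y(5)*J(O(p(-3, -1))))*(-10) = ((-5 - 1*5)*(5*25**2))*(-10) = ((-5 - 5)*(5*625))*(-10) = -10*3125*(-10) = -31250*(-10) = 312500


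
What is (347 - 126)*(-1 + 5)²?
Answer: 3536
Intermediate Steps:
(347 - 126)*(-1 + 5)² = 221*4² = 221*16 = 3536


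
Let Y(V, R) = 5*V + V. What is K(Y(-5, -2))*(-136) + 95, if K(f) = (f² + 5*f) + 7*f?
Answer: -73345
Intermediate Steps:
Y(V, R) = 6*V
K(f) = f² + 12*f
K(Y(-5, -2))*(-136) + 95 = ((6*(-5))*(12 + 6*(-5)))*(-136) + 95 = -30*(12 - 30)*(-136) + 95 = -30*(-18)*(-136) + 95 = 540*(-136) + 95 = -73440 + 95 = -73345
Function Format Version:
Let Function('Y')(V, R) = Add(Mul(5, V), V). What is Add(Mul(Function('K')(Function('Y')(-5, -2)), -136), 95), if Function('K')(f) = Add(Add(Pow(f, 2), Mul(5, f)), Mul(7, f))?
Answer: -73345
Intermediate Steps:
Function('Y')(V, R) = Mul(6, V)
Function('K')(f) = Add(Pow(f, 2), Mul(12, f))
Add(Mul(Function('K')(Function('Y')(-5, -2)), -136), 95) = Add(Mul(Mul(Mul(6, -5), Add(12, Mul(6, -5))), -136), 95) = Add(Mul(Mul(-30, Add(12, -30)), -136), 95) = Add(Mul(Mul(-30, -18), -136), 95) = Add(Mul(540, -136), 95) = Add(-73440, 95) = -73345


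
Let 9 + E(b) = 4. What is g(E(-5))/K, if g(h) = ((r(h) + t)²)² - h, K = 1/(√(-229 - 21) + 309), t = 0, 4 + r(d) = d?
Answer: 2028894 + 32830*I*√10 ≈ 2.0289e+6 + 1.0382e+5*I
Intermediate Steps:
E(b) = -5 (E(b) = -9 + 4 = -5)
r(d) = -4 + d
K = 1/(309 + 5*I*√10) (K = 1/(√(-250) + 309) = 1/(5*I*√10 + 309) = 1/(309 + 5*I*√10) ≈ 0.0032278 - 0.00016516*I)
g(h) = (-4 + h)⁴ - h (g(h) = (((-4 + h) + 0)²)² - h = ((-4 + h)²)² - h = (-4 + h)⁴ - h)
g(E(-5))/K = ((-4 - 5)⁴ - 1*(-5))/(309/95731 - 5*I*√10/95731) = ((-9)⁴ + 5)/(309/95731 - 5*I*√10/95731) = (6561 + 5)/(309/95731 - 5*I*√10/95731) = 6566/(309/95731 - 5*I*√10/95731)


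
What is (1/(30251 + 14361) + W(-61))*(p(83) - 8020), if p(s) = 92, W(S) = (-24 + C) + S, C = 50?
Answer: 3094732458/11153 ≈ 2.7748e+5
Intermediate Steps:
W(S) = 26 + S (W(S) = (-24 + 50) + S = 26 + S)
(1/(30251 + 14361) + W(-61))*(p(83) - 8020) = (1/(30251 + 14361) + (26 - 61))*(92 - 8020) = (1/44612 - 35)*(-7928) = -1561419/44612*(-7928) = 3094732458/11153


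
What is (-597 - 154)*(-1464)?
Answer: 1099464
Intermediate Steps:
(-597 - 154)*(-1464) = -751*(-1464) = 1099464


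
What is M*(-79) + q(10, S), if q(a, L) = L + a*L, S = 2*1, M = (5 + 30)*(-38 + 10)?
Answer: 77442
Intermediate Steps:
M = -980 (M = 35*(-28) = -980)
S = 2
q(a, L) = L + L*a
M*(-79) + q(10, S) = -980*(-79) + 2*(1 + 10) = 77420 + 2*11 = 77420 + 22 = 77442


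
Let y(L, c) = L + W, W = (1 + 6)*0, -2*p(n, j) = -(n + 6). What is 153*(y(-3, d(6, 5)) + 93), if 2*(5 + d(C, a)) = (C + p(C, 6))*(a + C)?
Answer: 13770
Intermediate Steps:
p(n, j) = 3 + n/2 (p(n, j) = -(-1)*(n + 6)/2 = -(-1)*(6 + n)/2 = -(-6 - n)/2 = 3 + n/2)
d(C, a) = -5 + (3 + 3*C/2)*(C + a)/2 (d(C, a) = -5 + ((C + (3 + C/2))*(a + C))/2 = -5 + ((3 + 3*C/2)*(C + a))/2 = -5 + (3 + 3*C/2)*(C + a)/2)
W = 0 (W = 7*0 = 0)
y(L, c) = L (y(L, c) = L + 0 = L)
153*(y(-3, d(6, 5)) + 93) = 153*(-3 + 93) = 153*90 = 13770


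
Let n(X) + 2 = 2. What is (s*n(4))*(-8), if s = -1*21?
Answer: 0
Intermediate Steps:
s = -21
n(X) = 0 (n(X) = -2 + 2 = 0)
(s*n(4))*(-8) = -21*0*(-8) = 0*(-8) = 0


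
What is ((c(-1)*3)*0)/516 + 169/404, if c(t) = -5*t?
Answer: 169/404 ≈ 0.41832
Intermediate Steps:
((c(-1)*3)*0)/516 + 169/404 = ((-5*(-1)*3)*0)/516 + 169/404 = ((5*3)*0)*(1/516) + 169*(1/404) = (15*0)*(1/516) + 169/404 = 0*(1/516) + 169/404 = 0 + 169/404 = 169/404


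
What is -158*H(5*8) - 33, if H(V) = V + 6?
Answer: -7301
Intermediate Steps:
H(V) = 6 + V
-158*H(5*8) - 33 = -158*(6 + 5*8) - 33 = -158*(6 + 40) - 33 = -158*46 - 33 = -7268 - 33 = -7301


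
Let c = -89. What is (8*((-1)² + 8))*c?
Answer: -6408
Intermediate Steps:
(8*((-1)² + 8))*c = (8*((-1)² + 8))*(-89) = (8*(1 + 8))*(-89) = (8*9)*(-89) = 72*(-89) = -6408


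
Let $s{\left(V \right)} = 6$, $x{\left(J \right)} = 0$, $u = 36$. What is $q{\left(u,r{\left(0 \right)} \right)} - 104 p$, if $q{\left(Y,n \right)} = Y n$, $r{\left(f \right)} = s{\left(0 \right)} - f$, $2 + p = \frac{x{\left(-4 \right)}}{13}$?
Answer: $424$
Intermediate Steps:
$p = -2$ ($p = -2 + \frac{0}{13} = -2 + 0 \cdot \frac{1}{13} = -2 + 0 = -2$)
$r{\left(f \right)} = 6 - f$
$q{\left(u,r{\left(0 \right)} \right)} - 104 p = 36 \left(6 - 0\right) - -208 = 36 \left(6 + 0\right) + 208 = 36 \cdot 6 + 208 = 216 + 208 = 424$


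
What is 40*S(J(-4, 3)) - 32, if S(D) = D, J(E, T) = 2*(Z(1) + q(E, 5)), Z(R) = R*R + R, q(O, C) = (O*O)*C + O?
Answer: 6208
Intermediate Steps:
q(O, C) = O + C*O**2 (q(O, C) = O**2*C + O = C*O**2 + O = O + C*O**2)
Z(R) = R + R**2 (Z(R) = R**2 + R = R + R**2)
J(E, T) = 4 + 2*E*(1 + 5*E) (J(E, T) = 2*(1*(1 + 1) + E*(1 + 5*E)) = 2*(1*2 + E*(1 + 5*E)) = 2*(2 + E*(1 + 5*E)) = 4 + 2*E*(1 + 5*E))
40*S(J(-4, 3)) - 32 = 40*(4 + 2*(-4)*(1 + 5*(-4))) - 32 = 40*(4 + 2*(-4)*(1 - 20)) - 32 = 40*(4 + 2*(-4)*(-19)) - 32 = 40*(4 + 152) - 32 = 40*156 - 32 = 6240 - 32 = 6208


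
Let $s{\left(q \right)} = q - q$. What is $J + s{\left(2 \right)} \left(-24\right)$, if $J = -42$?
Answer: $-42$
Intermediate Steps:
$s{\left(q \right)} = 0$
$J + s{\left(2 \right)} \left(-24\right) = -42 + 0 \left(-24\right) = -42 + 0 = -42$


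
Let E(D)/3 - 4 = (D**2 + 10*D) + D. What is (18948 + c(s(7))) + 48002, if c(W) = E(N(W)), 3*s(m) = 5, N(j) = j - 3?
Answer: 200770/3 ≈ 66923.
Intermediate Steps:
N(j) = -3 + j
s(m) = 5/3 (s(m) = (1/3)*5 = 5/3)
E(D) = 12 + 3*D**2 + 33*D (E(D) = 12 + 3*((D**2 + 10*D) + D) = 12 + 3*(D**2 + 11*D) = 12 + (3*D**2 + 33*D) = 12 + 3*D**2 + 33*D)
c(W) = -87 + 3*(-3 + W)**2 + 33*W (c(W) = 12 + 3*(-3 + W)**2 + 33*(-3 + W) = 12 + 3*(-3 + W)**2 + (-99 + 33*W) = -87 + 3*(-3 + W)**2 + 33*W)
(18948 + c(s(7))) + 48002 = (18948 + (-60 + 3*(5/3)**2 + 15*(5/3))) + 48002 = (18948 + (-60 + 3*(25/9) + 25)) + 48002 = (18948 + (-60 + 25/3 + 25)) + 48002 = (18948 - 80/3) + 48002 = 56764/3 + 48002 = 200770/3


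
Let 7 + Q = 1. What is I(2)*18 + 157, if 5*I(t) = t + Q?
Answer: 713/5 ≈ 142.60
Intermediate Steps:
Q = -6 (Q = -7 + 1 = -6)
I(t) = -6/5 + t/5 (I(t) = (t - 6)/5 = (-6 + t)/5 = -6/5 + t/5)
I(2)*18 + 157 = (-6/5 + (⅕)*2)*18 + 157 = (-6/5 + ⅖)*18 + 157 = -⅘*18 + 157 = -72/5 + 157 = 713/5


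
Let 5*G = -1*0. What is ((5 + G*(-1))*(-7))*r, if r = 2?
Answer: -70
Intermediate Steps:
G = 0 (G = (-1*0)/5 = (1/5)*0 = 0)
((5 + G*(-1))*(-7))*r = ((5 + 0*(-1))*(-7))*2 = ((5 + 0)*(-7))*2 = (5*(-7))*2 = -35*2 = -70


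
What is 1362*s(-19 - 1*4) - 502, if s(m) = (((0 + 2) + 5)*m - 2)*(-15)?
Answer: 3329588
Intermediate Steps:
s(m) = 30 - 105*m (s(m) = ((2 + 5)*m - 2)*(-15) = (7*m - 2)*(-15) = (-2 + 7*m)*(-15) = 30 - 105*m)
1362*s(-19 - 1*4) - 502 = 1362*(30 - 105*(-19 - 1*4)) - 502 = 1362*(30 - 105*(-19 - 4)) - 502 = 1362*(30 - 105*(-23)) - 502 = 1362*(30 + 2415) - 502 = 1362*2445 - 502 = 3330090 - 502 = 3329588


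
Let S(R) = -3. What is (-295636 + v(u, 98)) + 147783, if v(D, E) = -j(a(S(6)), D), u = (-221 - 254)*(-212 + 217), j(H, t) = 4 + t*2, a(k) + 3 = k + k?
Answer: -143107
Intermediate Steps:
a(k) = -3 + 2*k (a(k) = -3 + (k + k) = -3 + 2*k)
j(H, t) = 4 + 2*t
u = -2375 (u = -475*5 = -2375)
v(D, E) = -4 - 2*D (v(D, E) = -(4 + 2*D) = -4 - 2*D)
(-295636 + v(u, 98)) + 147783 = (-295636 + (-4 - 2*(-2375))) + 147783 = (-295636 + (-4 + 4750)) + 147783 = (-295636 + 4746) + 147783 = -290890 + 147783 = -143107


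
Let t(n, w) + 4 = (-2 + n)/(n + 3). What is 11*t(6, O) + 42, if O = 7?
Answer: 26/9 ≈ 2.8889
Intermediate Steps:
t(n, w) = -4 + (-2 + n)/(3 + n) (t(n, w) = -4 + (-2 + n)/(n + 3) = -4 + (-2 + n)/(3 + n))
11*t(6, O) + 42 = 11*((-14 - 3*6)/(3 + 6)) + 42 = 11*((-14 - 18)/9) + 42 = 11*((1/9)*(-32)) + 42 = 11*(-32/9) + 42 = -352/9 + 42 = 26/9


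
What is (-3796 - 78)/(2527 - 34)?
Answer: -3874/2493 ≈ -1.5540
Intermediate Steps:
(-3796 - 78)/(2527 - 34) = -3874/2493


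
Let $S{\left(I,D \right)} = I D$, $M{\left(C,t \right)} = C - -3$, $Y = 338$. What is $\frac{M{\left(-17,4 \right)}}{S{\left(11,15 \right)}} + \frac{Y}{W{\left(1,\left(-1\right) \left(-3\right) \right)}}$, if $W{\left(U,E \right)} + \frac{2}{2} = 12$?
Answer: $\frac{5056}{165} \approx 30.642$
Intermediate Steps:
$W{\left(U,E \right)} = 11$ ($W{\left(U,E \right)} = -1 + 12 = 11$)
$M{\left(C,t \right)} = 3 + C$ ($M{\left(C,t \right)} = C + 3 = 3 + C$)
$S{\left(I,D \right)} = D I$
$\frac{M{\left(-17,4 \right)}}{S{\left(11,15 \right)}} + \frac{Y}{W{\left(1,\left(-1\right) \left(-3\right) \right)}} = \frac{3 - 17}{15 \cdot 11} + \frac{338}{11} = - \frac{14}{165} + 338 \cdot \frac{1}{11} = \left(-14\right) \frac{1}{165} + \frac{338}{11} = - \frac{14}{165} + \frac{338}{11} = \frac{5056}{165}$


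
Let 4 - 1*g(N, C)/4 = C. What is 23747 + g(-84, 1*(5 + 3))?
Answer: 23731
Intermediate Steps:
g(N, C) = 16 - 4*C
23747 + g(-84, 1*(5 + 3)) = 23747 + (16 - 4*(5 + 3)) = 23747 + (16 - 4*8) = 23747 + (16 - 32) = 23747 - 16 = 23731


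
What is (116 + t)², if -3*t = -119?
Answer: 218089/9 ≈ 24232.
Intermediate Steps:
t = 119/3 (t = -⅓*(-119) = 119/3 ≈ 39.667)
(116 + t)² = (116 + 119/3)² = (467/3)² = 218089/9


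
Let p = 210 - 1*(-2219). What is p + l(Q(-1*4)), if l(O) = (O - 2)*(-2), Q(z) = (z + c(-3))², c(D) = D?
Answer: 2335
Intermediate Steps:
p = 2429 (p = 210 + 2219 = 2429)
Q(z) = (-3 + z)² (Q(z) = (z - 3)² = (-3 + z)²)
l(O) = 4 - 2*O (l(O) = (-2 + O)*(-2) = 4 - 2*O)
p + l(Q(-1*4)) = 2429 + (4 - 2*(-3 - 1*4)²) = 2429 + (4 - 2*(-3 - 4)²) = 2429 + (4 - 2*(-7)²) = 2429 + (4 - 2*49) = 2429 + (4 - 98) = 2429 - 94 = 2335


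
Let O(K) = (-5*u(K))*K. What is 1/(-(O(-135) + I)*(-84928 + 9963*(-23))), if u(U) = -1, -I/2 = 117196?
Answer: -1/73829138159 ≈ -1.3545e-11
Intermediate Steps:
I = -234392 (I = -2*117196 = -234392)
O(K) = 5*K (O(K) = (-5*(-1))*K = 5*K)
1/(-(O(-135) + I)*(-84928 + 9963*(-23))) = 1/(-(5*(-135) - 234392)*(-84928 + 9963*(-23))) = 1/(-(-675 - 234392)*(-84928 - 229149)) = 1/(-(-235067)*(-314077)) = 1/(-1*73829138159) = 1/(-73829138159) = -1/73829138159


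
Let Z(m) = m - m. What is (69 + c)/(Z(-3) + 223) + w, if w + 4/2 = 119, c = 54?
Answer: 26214/223 ≈ 117.55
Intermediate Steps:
Z(m) = 0
w = 117 (w = -2 + 119 = 117)
(69 + c)/(Z(-3) + 223) + w = (69 + 54)/(0 + 223) + 117 = 123/223 + 117 = 26214/223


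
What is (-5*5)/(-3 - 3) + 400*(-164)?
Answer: -393575/6 ≈ -65596.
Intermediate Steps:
(-5*5)/(-3 - 3) + 400*(-164) = -25/(-6) - 65600 = -25*(-1/6) - 65600 = 25/6 - 65600 = -393575/6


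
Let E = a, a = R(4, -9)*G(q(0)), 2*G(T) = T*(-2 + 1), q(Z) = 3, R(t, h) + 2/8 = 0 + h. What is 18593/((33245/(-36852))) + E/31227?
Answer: -57057076830127/2768377640 ≈ -20610.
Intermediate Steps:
R(t, h) = -1/4 + h (R(t, h) = -1/4 + (0 + h) = -1/4 + h)
G(T) = -T/2 (G(T) = (T*(-2 + 1))/2 = (T*(-1))/2 = (-T)/2 = -T/2)
a = 111/8 (a = (-1/4 - 9)*(-1/2*3) = -37/4*(-3/2) = 111/8 ≈ 13.875)
E = 111/8 ≈ 13.875
18593/((33245/(-36852))) + E/31227 = 18593/((33245/(-36852))) + (111/8)/31227 = 18593/((33245*(-1/36852))) + (111/8)*(1/31227) = 18593/(-33245/36852) + 37/83272 = 18593*(-36852/33245) + 37/83272 = -685189236/33245 + 37/83272 = -57057076830127/2768377640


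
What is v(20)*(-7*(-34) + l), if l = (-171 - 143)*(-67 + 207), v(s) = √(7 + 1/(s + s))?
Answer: -21861*√2810/10 ≈ -1.1588e+5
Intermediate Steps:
v(s) = √(7 + 1/(2*s))
l = -43960 (l = -314*140 = -43960)
v(20)*(-7*(-34) + l) = (√(28 + 2/20)/2)*(-7*(-34) - 43960) = (√(28 + 2*(1/20))/2)*(238 - 43960) = (√(28 + ⅒)/2)*(-43722) = (√(281/10)/2)*(-43722) = ((√2810/10)/2)*(-43722) = (√2810/20)*(-43722) = -21861*√2810/10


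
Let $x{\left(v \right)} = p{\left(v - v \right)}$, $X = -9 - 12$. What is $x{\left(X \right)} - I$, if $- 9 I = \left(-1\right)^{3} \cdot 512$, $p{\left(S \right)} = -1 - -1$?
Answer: $- \frac{512}{9} \approx -56.889$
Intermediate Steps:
$X = -21$
$p{\left(S \right)} = 0$ ($p{\left(S \right)} = -1 + 1 = 0$)
$I = \frac{512}{9}$ ($I = - \frac{\left(-1\right)^{3} \cdot 512}{9} = - \frac{\left(-1\right) 512}{9} = \left(- \frac{1}{9}\right) \left(-512\right) = \frac{512}{9} \approx 56.889$)
$x{\left(v \right)} = 0$
$x{\left(X \right)} - I = 0 - \frac{512}{9} = - \frac{512}{9}$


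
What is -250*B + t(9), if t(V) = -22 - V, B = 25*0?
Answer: -31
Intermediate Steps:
B = 0
-250*B + t(9) = -250*0 + (-22 - 1*9) = 0 + (-22 - 9) = 0 - 31 = -31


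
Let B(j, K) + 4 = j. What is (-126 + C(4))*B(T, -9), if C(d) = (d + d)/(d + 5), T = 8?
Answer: -4504/9 ≈ -500.44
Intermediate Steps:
B(j, K) = -4 + j
C(d) = 2*d/(5 + d) (C(d) = (2*d)/(5 + d) = 2*d/(5 + d))
(-126 + C(4))*B(T, -9) = (-126 + 2*4/(5 + 4))*(-4 + 8) = (-126 + 2*4/9)*4 = (-126 + 2*4*(⅑))*4 = (-126 + 8/9)*4 = -1126/9*4 = -4504/9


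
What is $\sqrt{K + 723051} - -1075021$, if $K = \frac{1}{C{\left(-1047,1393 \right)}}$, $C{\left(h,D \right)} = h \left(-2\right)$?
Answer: $1075021 + \frac{\sqrt{3170460056730}}{2094} \approx 1.0759 \cdot 10^{6}$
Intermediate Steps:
$C{\left(h,D \right)} = - 2 h$
$K = \frac{1}{2094}$ ($K = \frac{1}{\left(-2\right) \left(-1047\right)} = \frac{1}{2094} \approx 0.00047755$)
$\sqrt{K + 723051} - -1075021 = \sqrt{\frac{1}{2094} + 723051} - -1075021 = \sqrt{\frac{1514068795}{2094}} + 1075021 = \frac{\sqrt{3170460056730}}{2094} + 1075021 = 1075021 + \frac{\sqrt{3170460056730}}{2094}$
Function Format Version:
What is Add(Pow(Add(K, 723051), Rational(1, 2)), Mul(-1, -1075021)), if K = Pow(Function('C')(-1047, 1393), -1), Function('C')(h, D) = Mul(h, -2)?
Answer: Add(1075021, Mul(Rational(1, 2094), Pow(3170460056730, Rational(1, 2)))) ≈ 1.0759e+6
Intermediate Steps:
Function('C')(h, D) = Mul(-2, h)
K = Rational(1, 2094) (K = Pow(Mul(-2, -1047), -1) = Pow(2094, -1) = Rational(1, 2094) ≈ 0.00047755)
Add(Pow(Add(K, 723051), Rational(1, 2)), Mul(-1, -1075021)) = Add(Pow(Add(Rational(1, 2094), 723051), Rational(1, 2)), Mul(-1, -1075021)) = Add(Pow(Rational(1514068795, 2094), Rational(1, 2)), 1075021) = Add(Mul(Rational(1, 2094), Pow(3170460056730, Rational(1, 2))), 1075021) = Add(1075021, Mul(Rational(1, 2094), Pow(3170460056730, Rational(1, 2))))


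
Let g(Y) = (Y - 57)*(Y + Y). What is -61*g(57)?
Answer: 0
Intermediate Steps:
g(Y) = 2*Y*(-57 + Y) (g(Y) = (-57 + Y)*(2*Y) = 2*Y*(-57 + Y))
-61*g(57) = -122*57*(-57 + 57) = -122*57*0 = -61*0 = 0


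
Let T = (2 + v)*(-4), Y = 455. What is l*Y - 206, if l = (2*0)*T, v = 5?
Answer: -206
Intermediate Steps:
T = -28 (T = (2 + 5)*(-4) = 7*(-4) = -28)
l = 0 (l = (2*0)*(-28) = 0*(-28) = 0)
l*Y - 206 = 0*455 - 206 = 0 - 206 = -206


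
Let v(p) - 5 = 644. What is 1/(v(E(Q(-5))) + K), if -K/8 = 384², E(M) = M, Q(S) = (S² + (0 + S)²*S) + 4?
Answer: -1/1178999 ≈ -8.4818e-7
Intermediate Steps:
Q(S) = 4 + S² + S³ (Q(S) = (S² + S²*S) + 4 = (S² + S³) + 4 = 4 + S² + S³)
v(p) = 649 (v(p) = 5 + 644 = 649)
K = -1179648 (K = -8*384² = -8*147456 = -1179648)
1/(v(E(Q(-5))) + K) = 1/(649 - 1179648) = 1/(-1178999) = -1/1178999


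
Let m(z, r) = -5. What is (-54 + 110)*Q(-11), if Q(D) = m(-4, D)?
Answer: -280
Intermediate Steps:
Q(D) = -5
(-54 + 110)*Q(-11) = (-54 + 110)*(-5) = 56*(-5) = -280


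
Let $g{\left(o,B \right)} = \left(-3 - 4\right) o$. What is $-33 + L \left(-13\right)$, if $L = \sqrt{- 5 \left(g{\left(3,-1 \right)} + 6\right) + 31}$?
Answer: $-33 - 13 \sqrt{106} \approx -166.84$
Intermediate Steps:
$g{\left(o,B \right)} = - 7 o$
$L = \sqrt{106}$ ($L = \sqrt{- 5 \left(\left(-7\right) 3 + 6\right) + 31} = \sqrt{- 5 \left(-21 + 6\right) + 31} = \sqrt{\left(-5\right) \left(-15\right) + 31} = \sqrt{75 + 31} = \sqrt{106} \approx 10.296$)
$-33 + L \left(-13\right) = -33 + \sqrt{106} \left(-13\right) = -33 - 13 \sqrt{106}$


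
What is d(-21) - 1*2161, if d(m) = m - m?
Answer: -2161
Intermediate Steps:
d(m) = 0
d(-21) - 1*2161 = 0 - 1*2161 = 0 - 2161 = -2161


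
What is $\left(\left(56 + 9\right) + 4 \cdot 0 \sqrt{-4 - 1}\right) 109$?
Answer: $7085$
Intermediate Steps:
$\left(\left(56 + 9\right) + 4 \cdot 0 \sqrt{-4 - 1}\right) 109 = \left(65 + 0 \sqrt{-5}\right) 109 = \left(65 + 0 i \sqrt{5}\right) 109 = \left(65 + 0\right) 109 = 65 \cdot 109 = 7085$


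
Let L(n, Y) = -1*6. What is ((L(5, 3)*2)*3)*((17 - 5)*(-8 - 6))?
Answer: 6048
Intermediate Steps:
L(n, Y) = -6
((L(5, 3)*2)*3)*((17 - 5)*(-8 - 6)) = (-6*2*3)*((17 - 5)*(-8 - 6)) = (-12*3)*(12*(-14)) = -36*(-168) = 6048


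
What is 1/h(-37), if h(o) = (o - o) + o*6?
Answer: -1/222 ≈ -0.0045045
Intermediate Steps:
h(o) = 6*o (h(o) = 0 + 6*o = 6*o)
1/h(-37) = 1/(6*(-37)) = 1/(-222) = -1/222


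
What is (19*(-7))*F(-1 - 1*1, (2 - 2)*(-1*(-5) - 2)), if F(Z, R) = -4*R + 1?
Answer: -133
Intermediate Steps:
F(Z, R) = 1 - 4*R
(19*(-7))*F(-1 - 1*1, (2 - 2)*(-1*(-5) - 2)) = (19*(-7))*(1 - 4*(2 - 2)*(-1*(-5) - 2)) = -133*(1 - 0*(5 - 2)) = -133*(1 - 0*3) = -133*(1 - 4*0) = -133*(1 + 0) = -133*1 = -133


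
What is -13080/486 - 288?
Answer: -25508/81 ≈ -314.91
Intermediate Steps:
-13080/486 - 288 = -109*20/81 - 288 = -2180/81 - 288 = -25508/81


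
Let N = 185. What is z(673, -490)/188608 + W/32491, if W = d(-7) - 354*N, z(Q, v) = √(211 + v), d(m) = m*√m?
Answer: -65490/32491 - 7*I*√7/32491 + 3*I*√31/188608 ≈ -2.0156 - 0.00048145*I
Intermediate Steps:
d(m) = m^(3/2)
W = -65490 - 7*I*√7 (W = (-7)^(3/2) - 354*185 = -7*I*√7 - 65490 = -65490 - 7*I*√7 ≈ -65490.0 - 18.52*I)
z(673, -490)/188608 + W/32491 = √(211 - 490)/188608 + (-65490 - 7*I*√7)/32491 = √(-279)*(1/188608) + (-65490 - 7*I*√7)*(1/32491) = (3*I*√31)*(1/188608) + (-65490/32491 - 7*I*√7/32491) = 3*I*√31/188608 + (-65490/32491 - 7*I*√7/32491) = -65490/32491 - 7*I*√7/32491 + 3*I*√31/188608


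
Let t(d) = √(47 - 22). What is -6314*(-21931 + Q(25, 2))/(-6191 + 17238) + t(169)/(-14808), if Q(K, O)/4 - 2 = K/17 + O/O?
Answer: 34830047228381/2780927592 ≈ 12525.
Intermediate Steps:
Q(K, O) = 12 + 4*K/17 (Q(K, O) = 8 + 4*(K/17 + O/O) = 8 + 4*(K*(1/17) + 1) = 8 + 4*(K/17 + 1) = 8 + 4*(1 + K/17) = 8 + (4 + 4*K/17) = 12 + 4*K/17)
t(d) = 5 (t(d) = √25 = 5)
-6314*(-21931 + Q(25, 2))/(-6191 + 17238) + t(169)/(-14808) = -6314*(-21931 + (12 + (4/17)*25))/(-6191 + 17238) + 5/(-14808) = -6314/(11047/(-21931 + (12 + 100/17))) + 5*(-1/14808) = -6314/(11047/(-21931 + 304/17)) - 5/14808 = -6314/(11047/(-372523/17)) - 5/14808 = -6314/(11047*(-17/372523)) - 5/14808 = -6314/(-187799/372523) - 5/14808 = -6314*(-372523/187799) - 5/14808 = 2352110222/187799 - 5/14808 = 34830047228381/2780927592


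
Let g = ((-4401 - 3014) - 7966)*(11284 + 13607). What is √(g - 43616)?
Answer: I*√382892087 ≈ 19568.0*I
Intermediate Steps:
g = -382848471 (g = (-7415 - 7966)*24891 = -15381*24891 = -382848471)
√(g - 43616) = √(-382848471 - 43616) = √(-382892087) = I*√382892087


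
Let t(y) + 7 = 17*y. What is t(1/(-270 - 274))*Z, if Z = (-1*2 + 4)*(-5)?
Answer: 1125/16 ≈ 70.313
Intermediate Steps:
t(y) = -7 + 17*y
Z = -10 (Z = (-2 + 4)*(-5) = 2*(-5) = -10)
t(1/(-270 - 274))*Z = (-7 + 17/(-270 - 274))*(-10) = (-7 + 17/(-544))*(-10) = (-7 + 17*(-1/544))*(-10) = (-7 - 1/32)*(-10) = -225/32*(-10) = 1125/16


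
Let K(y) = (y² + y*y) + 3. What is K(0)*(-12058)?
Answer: -36174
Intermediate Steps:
K(y) = 3 + 2*y² (K(y) = (y² + y²) + 3 = 2*y² + 3 = 3 + 2*y²)
K(0)*(-12058) = (3 + 2*0²)*(-12058) = (3 + 2*0)*(-12058) = (3 + 0)*(-12058) = 3*(-12058) = -36174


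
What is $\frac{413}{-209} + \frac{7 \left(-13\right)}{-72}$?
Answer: $- \frac{10717}{15048} \approx -0.71219$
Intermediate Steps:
$\frac{413}{-209} + \frac{7 \left(-13\right)}{-72} = 413 \left(- \frac{1}{209}\right) - - \frac{91}{72} = - \frac{413}{209} + \frac{91}{72} = - \frac{10717}{15048}$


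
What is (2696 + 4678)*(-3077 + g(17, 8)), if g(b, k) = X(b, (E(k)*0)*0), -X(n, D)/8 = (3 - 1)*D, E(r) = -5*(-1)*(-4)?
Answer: -22689798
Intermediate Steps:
E(r) = -20 (E(r) = 5*(-4) = -20)
X(n, D) = -16*D (X(n, D) = -8*(3 - 1)*D = -16*D)
g(b, k) = 0 (g(b, k) = -16*(-20*0)*0 = -0*0 = -16*0 = 0)
(2696 + 4678)*(-3077 + g(17, 8)) = (2696 + 4678)*(-3077 + 0) = 7374*(-3077) = -22689798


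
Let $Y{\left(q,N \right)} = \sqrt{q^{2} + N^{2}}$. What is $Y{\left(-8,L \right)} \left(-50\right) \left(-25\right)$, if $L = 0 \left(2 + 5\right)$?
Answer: $10000$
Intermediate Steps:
$L = 0$ ($L = 0 \cdot 7 = 0$)
$Y{\left(q,N \right)} = \sqrt{N^{2} + q^{2}}$
$Y{\left(-8,L \right)} \left(-50\right) \left(-25\right) = \sqrt{0^{2} + \left(-8\right)^{2}} \left(-50\right) \left(-25\right) = \sqrt{0 + 64} \left(-50\right) \left(-25\right) = \sqrt{64} \left(-50\right) \left(-25\right) = 8 \left(-50\right) \left(-25\right) = \left(-400\right) \left(-25\right) = 10000$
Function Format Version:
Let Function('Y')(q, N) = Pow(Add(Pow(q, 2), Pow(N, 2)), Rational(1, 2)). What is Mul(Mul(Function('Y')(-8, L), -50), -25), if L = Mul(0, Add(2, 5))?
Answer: 10000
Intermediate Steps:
L = 0 (L = Mul(0, 7) = 0)
Function('Y')(q, N) = Pow(Add(Pow(N, 2), Pow(q, 2)), Rational(1, 2))
Mul(Mul(Function('Y')(-8, L), -50), -25) = Mul(Mul(Pow(Add(Pow(0, 2), Pow(-8, 2)), Rational(1, 2)), -50), -25) = Mul(Mul(Pow(Add(0, 64), Rational(1, 2)), -50), -25) = Mul(Mul(Pow(64, Rational(1, 2)), -50), -25) = Mul(Mul(8, -50), -25) = Mul(-400, -25) = 10000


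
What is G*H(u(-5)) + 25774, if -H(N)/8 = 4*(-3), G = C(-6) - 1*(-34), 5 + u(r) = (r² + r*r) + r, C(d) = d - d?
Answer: 29038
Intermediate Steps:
C(d) = 0
u(r) = -5 + r + 2*r² (u(r) = -5 + ((r² + r*r) + r) = -5 + ((r² + r²) + r) = -5 + (2*r² + r) = -5 + (r + 2*r²) = -5 + r + 2*r²)
G = 34 (G = 0 - 1*(-34) = 0 + 34 = 34)
H(N) = 96 (H(N) = -32*(-3) = -8*(-12) = 96)
G*H(u(-5)) + 25774 = 34*96 + 25774 = 3264 + 25774 = 29038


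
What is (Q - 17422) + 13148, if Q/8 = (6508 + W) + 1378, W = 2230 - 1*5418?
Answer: 33310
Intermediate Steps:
W = -3188 (W = 2230 - 5418 = -3188)
Q = 37584 (Q = 8*((6508 - 3188) + 1378) = 8*(3320 + 1378) = 8*4698 = 37584)
(Q - 17422) + 13148 = (37584 - 17422) + 13148 = 20162 + 13148 = 33310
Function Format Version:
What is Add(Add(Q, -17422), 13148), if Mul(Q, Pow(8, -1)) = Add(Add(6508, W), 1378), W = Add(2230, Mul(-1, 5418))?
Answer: 33310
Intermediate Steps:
W = -3188 (W = Add(2230, -5418) = -3188)
Q = 37584 (Q = Mul(8, Add(Add(6508, -3188), 1378)) = Mul(8, Add(3320, 1378)) = Mul(8, 4698) = 37584)
Add(Add(Q, -17422), 13148) = Add(Add(37584, -17422), 13148) = Add(20162, 13148) = 33310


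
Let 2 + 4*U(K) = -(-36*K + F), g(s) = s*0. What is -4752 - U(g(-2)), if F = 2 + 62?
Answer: -9471/2 ≈ -4735.5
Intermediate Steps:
g(s) = 0
F = 64
U(K) = -33/2 + 9*K (U(K) = -½ + (-(-36*K + 64))/4 = -½ + (-(64 - 36*K))/4 = -½ + (-64 + 36*K)/4 = -½ + (-16 + 9*K) = -33/2 + 9*K)
-4752 - U(g(-2)) = -4752 - (-33/2 + 9*0) = -4752 - (-33/2 + 0) = -4752 - 1*(-33/2) = -4752 + 33/2 = -9471/2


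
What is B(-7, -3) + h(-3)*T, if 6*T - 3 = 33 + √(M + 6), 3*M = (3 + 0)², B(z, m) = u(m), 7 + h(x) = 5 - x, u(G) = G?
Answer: 7/2 ≈ 3.5000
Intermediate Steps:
h(x) = -2 - x (h(x) = -7 + (5 - x) = -2 - x)
B(z, m) = m
M = 3 (M = (3 + 0)²/3 = (⅓)*3² = (⅓)*9 = 3)
T = 13/2 (T = ½ + (33 + √(3 + 6))/6 = ½ + (33 + √9)/6 = ½ + (33 + 3)/6 = ½ + (⅙)*36 = ½ + 6 = 13/2 ≈ 6.5000)
B(-7, -3) + h(-3)*T = -3 + (-2 - 1*(-3))*(13/2) = -3 + (-2 + 3)*(13/2) = -3 + 1*(13/2) = -3 + 13/2 = 7/2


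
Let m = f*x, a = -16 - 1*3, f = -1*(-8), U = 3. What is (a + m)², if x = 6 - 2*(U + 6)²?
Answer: 1605289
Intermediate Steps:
f = 8
x = -156 (x = 6 - 2*(3 + 6)² = 6 - 2*9² = 6 - 2*81 = 6 - 162 = -156)
a = -19 (a = -16 - 3 = -19)
m = -1248 (m = 8*(-156) = -1248)
(a + m)² = (-19 - 1248)² = (-1267)² = 1605289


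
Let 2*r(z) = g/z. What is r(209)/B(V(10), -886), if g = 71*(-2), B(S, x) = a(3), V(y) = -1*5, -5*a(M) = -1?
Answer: -355/209 ≈ -1.6986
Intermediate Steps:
a(M) = 1/5 (a(M) = -1/5*(-1) = 1/5)
V(y) = -5
B(S, x) = 1/5
g = -142
r(z) = -71/z (r(z) = (-142/z)/2 = -71/z)
r(209)/B(V(10), -886) = (-71/209)/(1/5) = -71*1/209*5 = -71/209*5 = -355/209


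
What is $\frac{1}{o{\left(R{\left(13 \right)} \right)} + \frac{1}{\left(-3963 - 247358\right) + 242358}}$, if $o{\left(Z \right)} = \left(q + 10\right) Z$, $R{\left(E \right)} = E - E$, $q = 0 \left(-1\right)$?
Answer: $-8963$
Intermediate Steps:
$q = 0$
$R{\left(E \right)} = 0$
$o{\left(Z \right)} = 10 Z$ ($o{\left(Z \right)} = \left(0 + 10\right) Z = 10 Z$)
$\frac{1}{o{\left(R{\left(13 \right)} \right)} + \frac{1}{\left(-3963 - 247358\right) + 242358}} = \frac{1}{10 \cdot 0 + \frac{1}{\left(-3963 - 247358\right) + 242358}} = \frac{1}{0 + \frac{1}{-251321 + 242358}} = \frac{1}{0 + \frac{1}{-8963}} = \frac{1}{0 - \frac{1}{8963}} = \frac{1}{- \frac{1}{8963}} = -8963$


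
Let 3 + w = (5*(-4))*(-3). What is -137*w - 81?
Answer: -7890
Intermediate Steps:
w = 57 (w = -3 + (5*(-4))*(-3) = -3 - 20*(-3) = -3 + 60 = 57)
-137*w - 81 = -137*57 - 81 = -7809 - 81 = -7890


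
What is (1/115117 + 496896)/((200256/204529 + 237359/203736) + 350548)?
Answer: 183351421708782168504/129350744033395479551 ≈ 1.4175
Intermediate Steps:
(1/115117 + 496896)/((200256/204529 + 237359/203736) + 350548) = (1/115117 + 496896)/((200256*(1/204529) + 237359*(1/203736)) + 350548) = 57201176833/(115117*((200256/204529 + 237359/203736) + 350548)) = 57201176833/(115117*(6872781179/3205378488 + 350548)) = 57201176833/(115117*(1123645890992603/3205378488)) = (57201176833/115117)*(3205378488/1123645890992603) = 183351421708782168504/129350744033395479551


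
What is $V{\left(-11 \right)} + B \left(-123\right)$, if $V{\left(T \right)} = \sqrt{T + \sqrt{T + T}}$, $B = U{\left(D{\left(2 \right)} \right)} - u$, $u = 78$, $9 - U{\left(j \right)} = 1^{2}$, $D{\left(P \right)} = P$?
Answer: $8610 + \sqrt{-11 + i \sqrt{22}} \approx 8610.7 + 3.3881 i$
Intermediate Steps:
$U{\left(j \right)} = 8$ ($U{\left(j \right)} = 9 - 1^{2} = 9 - 1 = 8$)
$B = -70$ ($B = 8 - 78 = -70$)
$V{\left(T \right)} = \sqrt{T + \sqrt{2} \sqrt{T}}$ ($V{\left(T \right)} = \sqrt{T + \sqrt{2 T}} = \sqrt{T + \sqrt{2} \sqrt{T}}$)
$V{\left(-11 \right)} + B \left(-123\right) = \sqrt{-11 + \sqrt{2} \sqrt{-11}} - -8610 = \sqrt{-11 + \sqrt{2} i \sqrt{11}} + 8610 = \sqrt{-11 + i \sqrt{22}} + 8610 = 8610 + \sqrt{-11 + i \sqrt{22}}$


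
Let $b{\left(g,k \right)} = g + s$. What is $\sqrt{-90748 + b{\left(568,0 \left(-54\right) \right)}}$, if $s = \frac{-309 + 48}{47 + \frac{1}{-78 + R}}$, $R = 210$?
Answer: $\frac{6 i \sqrt{96453510810}}{6205} \approx 300.31 i$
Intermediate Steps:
$s = - \frac{34452}{6205}$ ($s = \frac{-309 + 48}{47 + \frac{1}{-78 + 210}} = - \frac{261}{47 + \frac{1}{132}} = - \frac{261}{\frac{6205}{132}} = \left(-261\right) \frac{132}{6205} = - \frac{34452}{6205} \approx -5.5523$)
$b{\left(g,k \right)} = - \frac{34452}{6205} + g$ ($b{\left(g,k \right)} = g - \frac{34452}{6205} = - \frac{34452}{6205} + g$)
$\sqrt{-90748 + b{\left(568,0 \left(-54\right) \right)}} = \sqrt{-90748 + \left(- \frac{34452}{6205} + 568\right)} = \sqrt{-90748 + \frac{3489988}{6205}} = \sqrt{- \frac{559601352}{6205}} = \frac{6 i \sqrt{96453510810}}{6205}$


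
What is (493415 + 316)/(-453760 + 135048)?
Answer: -493731/318712 ≈ -1.5491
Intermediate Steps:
(493415 + 316)/(-453760 + 135048) = 493731/(-318712) = 493731*(-1/318712) = -493731/318712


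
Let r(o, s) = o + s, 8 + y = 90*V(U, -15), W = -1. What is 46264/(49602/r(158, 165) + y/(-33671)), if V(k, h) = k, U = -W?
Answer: 62894363939/208765307 ≈ 301.27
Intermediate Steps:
U = 1 (U = -1*(-1) = 1)
y = 82 (y = -8 + 90*1 = -8 + 90 = 82)
46264/(49602/r(158, 165) + y/(-33671)) = 46264/(49602/(158 + 165) + 82/(-33671)) = 46264/(49602/323 + 82*(-1/33671)) = 46264/(49602*(1/323) - 82/33671) = 46264/(49602/323 - 82/33671) = 46264/(1670122456/10875733) = 46264*(10875733/1670122456) = 62894363939/208765307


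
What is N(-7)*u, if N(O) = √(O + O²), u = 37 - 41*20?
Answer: -783*√42 ≈ -5074.4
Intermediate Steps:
u = -783 (u = 37 - 820 = -783)
N(-7)*u = √(-7*(1 - 7))*(-783) = √(-7*(-6))*(-783) = √42*(-783) = -783*√42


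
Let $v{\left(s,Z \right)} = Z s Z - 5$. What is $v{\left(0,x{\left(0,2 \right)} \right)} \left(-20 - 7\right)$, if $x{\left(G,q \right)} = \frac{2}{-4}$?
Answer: $135$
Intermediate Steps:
$x{\left(G,q \right)} = - \frac{1}{2}$ ($x{\left(G,q \right)} = 2 \left(- \frac{1}{4}\right) = - \frac{1}{2}$)
$v{\left(s,Z \right)} = -5 + s Z^{2}$ ($v{\left(s,Z \right)} = s Z^{2} - 5 = -5 + s Z^{2}$)
$v{\left(0,x{\left(0,2 \right)} \right)} \left(-20 - 7\right) = \left(-5 + 0 \left(- \frac{1}{2}\right)^{2}\right) \left(-20 - 7\right) = \left(-5 + 0 \cdot \frac{1}{4}\right) \left(-27\right) = \left(-5 + 0\right) \left(-27\right) = \left(-5\right) \left(-27\right) = 135$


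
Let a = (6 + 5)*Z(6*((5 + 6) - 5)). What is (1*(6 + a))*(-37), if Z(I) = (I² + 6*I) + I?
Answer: -630258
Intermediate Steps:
Z(I) = I² + 7*I
a = 17028 (a = (6 + 5)*((6*((5 + 6) - 5))*(7 + 6*((5 + 6) - 5))) = 11*((6*(11 - 5))*(7 + 6*(11 - 5))) = 11*((6*6)*(7 + 6*6)) = 11*(36*(7 + 36)) = 11*(36*43) = 11*1548 = 17028)
(1*(6 + a))*(-37) = (1*(6 + 17028))*(-37) = (1*17034)*(-37) = 17034*(-37) = -630258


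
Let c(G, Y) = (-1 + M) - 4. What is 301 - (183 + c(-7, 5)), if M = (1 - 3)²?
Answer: 119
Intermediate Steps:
M = 4 (M = (-2)² = 4)
c(G, Y) = -1 (c(G, Y) = (-1 + 4) - 4 = 3 - 4 = -1)
301 - (183 + c(-7, 5)) = 301 - (183 - 1) = 301 - 1*182 = 301 - 182 = 119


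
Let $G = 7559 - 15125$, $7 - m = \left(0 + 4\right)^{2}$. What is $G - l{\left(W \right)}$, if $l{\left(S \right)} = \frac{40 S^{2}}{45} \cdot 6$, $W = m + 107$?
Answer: $- \frac{176362}{3} \approx -58787.0$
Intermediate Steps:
$m = -9$ ($m = 7 - \left(0 + 4\right)^{2} = 7 - 4^{2} = 7 - 16 = -9$)
$W = 98$ ($W = -9 + 107 = 98$)
$l{\left(S \right)} = \frac{16 S^{2}}{3}$ ($l{\left(S \right)} = 40 S^{2} \cdot \frac{1}{45} \cdot 6 = \frac{8 S^{2}}{9} \cdot 6 = \frac{16 S^{2}}{3}$)
$G = -7566$
$G - l{\left(W \right)} = -7566 - \frac{16 \cdot 98^{2}}{3} = -7566 - \frac{16}{3} \cdot 9604 = -7566 - \frac{153664}{3} = - \frac{176362}{3}$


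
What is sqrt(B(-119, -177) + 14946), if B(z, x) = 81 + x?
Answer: 15*sqrt(66) ≈ 121.86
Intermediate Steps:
sqrt(B(-119, -177) + 14946) = sqrt((81 - 177) + 14946) = sqrt(-96 + 14946) = sqrt(14850) = 15*sqrt(66)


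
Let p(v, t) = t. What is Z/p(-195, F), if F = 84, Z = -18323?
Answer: -18323/84 ≈ -218.13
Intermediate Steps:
Z/p(-195, F) = -18323/84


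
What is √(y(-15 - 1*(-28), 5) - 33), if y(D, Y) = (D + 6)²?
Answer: 2*√82 ≈ 18.111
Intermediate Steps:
y(D, Y) = (6 + D)²
√(y(-15 - 1*(-28), 5) - 33) = √((6 + (-15 - 1*(-28)))² - 33) = √((6 + (-15 + 28))² - 33) = √((6 + 13)² - 33) = √(19² - 33) = √(361 - 33) = √328 = 2*√82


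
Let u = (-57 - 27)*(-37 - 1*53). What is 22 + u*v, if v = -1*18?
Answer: -136058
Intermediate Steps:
v = -18
u = 7560 (u = -84*(-37 - 53) = -84*(-90) = 7560)
22 + u*v = 22 + 7560*(-18) = 22 - 136080 = -136058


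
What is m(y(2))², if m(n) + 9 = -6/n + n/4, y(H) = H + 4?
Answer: 289/4 ≈ 72.250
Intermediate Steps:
y(H) = 4 + H
m(n) = -9 - 6/n + n/4 (m(n) = -9 + (-6/n + n/4) = -9 - 6/n + n/4)
m(y(2))² = (-9 - 6/(4 + 2) + (4 + 2)/4)² = (-9 - 6/6 + (¼)*6)² = (-9 - 6*⅙ + 3/2)² = (-9 - 1 + 3/2)² = (-17/2)² = 289/4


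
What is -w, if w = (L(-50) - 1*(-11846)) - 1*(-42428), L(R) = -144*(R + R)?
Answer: -68674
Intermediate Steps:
L(R) = -288*R
w = 68674 (w = (-288*(-50) - 1*(-11846)) - 1*(-42428) = (14400 + 11846) + 42428 = 26246 + 42428 = 68674)
-w = -1*68674 = -68674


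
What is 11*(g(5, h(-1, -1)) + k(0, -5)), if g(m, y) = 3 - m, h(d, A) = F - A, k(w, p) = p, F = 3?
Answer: -77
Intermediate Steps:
h(d, A) = 3 - A
11*(g(5, h(-1, -1)) + k(0, -5)) = 11*((3 - 1*5) - 5) = 11*((3 - 5) - 5) = 11*(-2 - 5) = 11*(-7) = -77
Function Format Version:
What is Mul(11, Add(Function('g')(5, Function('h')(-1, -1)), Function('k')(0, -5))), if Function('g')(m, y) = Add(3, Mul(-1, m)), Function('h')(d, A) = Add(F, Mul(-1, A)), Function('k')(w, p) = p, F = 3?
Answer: -77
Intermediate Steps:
Function('h')(d, A) = Add(3, Mul(-1, A))
Mul(11, Add(Function('g')(5, Function('h')(-1, -1)), Function('k')(0, -5))) = Mul(11, Add(Add(3, Mul(-1, 5)), -5)) = Mul(11, Add(Add(3, -5), -5)) = Mul(11, Add(-2, -5)) = Mul(11, -7) = -77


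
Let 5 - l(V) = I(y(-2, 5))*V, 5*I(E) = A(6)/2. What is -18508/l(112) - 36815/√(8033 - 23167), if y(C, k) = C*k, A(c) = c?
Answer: 92540/311 + 36815*I*√15134/15134 ≈ 297.56 + 299.26*I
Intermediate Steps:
I(E) = ⅗ (I(E) = (6/2)/5 = (6*(½))/5 = (⅕)*3 = ⅗)
l(V) = 5 - 3*V/5
-18508/l(112) - 36815/√(8033 - 23167) = -18508/(5 - ⅗*112) - 36815/√(8033 - 23167) = -18508/(5 - 336/5) - 36815*(-I*√15134/15134) = -18508/(-311/5) - 36815*(-I*√15134/15134) = -18508*(-5/311) - (-36815)*I*√15134/15134 = 92540/311 + 36815*I*√15134/15134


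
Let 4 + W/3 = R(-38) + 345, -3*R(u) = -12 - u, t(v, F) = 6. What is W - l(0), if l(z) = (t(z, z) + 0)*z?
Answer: 997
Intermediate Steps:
R(u) = 4 + u/3 (R(u) = -(-12 - u)/3 = 4 + u/3)
l(z) = 6*z (l(z) = (6 + 0)*z = 6*z)
W = 997 (W = -12 + 3*((4 + (⅓)*(-38)) + 345) = -12 + 3*((4 - 38/3) + 345) = -12 + 3*(-26/3 + 345) = -12 + 3*(1009/3) = -12 + 1009 = 997)
W - l(0) = 997 - 6*0 = 997 - 1*0 = 997 + 0 = 997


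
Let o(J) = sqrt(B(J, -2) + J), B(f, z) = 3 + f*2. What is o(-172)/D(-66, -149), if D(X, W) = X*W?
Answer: I*sqrt(57)/3278 ≈ 0.0023032*I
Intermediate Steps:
D(X, W) = W*X
B(f, z) = 3 + 2*f
o(J) = sqrt(3 + 3*J) (o(J) = sqrt((3 + 2*J) + J) = sqrt(3 + 3*J))
o(-172)/D(-66, -149) = sqrt(3 + 3*(-172))/((-149*(-66))) = sqrt(3 - 516)/9834 = sqrt(-513)*(1/9834) = (3*I*sqrt(57))*(1/9834) = I*sqrt(57)/3278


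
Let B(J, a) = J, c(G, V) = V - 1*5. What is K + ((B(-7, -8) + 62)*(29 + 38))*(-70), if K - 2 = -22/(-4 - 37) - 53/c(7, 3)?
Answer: -21149519/82 ≈ -2.5792e+5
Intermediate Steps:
c(G, V) = -5 + V (c(G, V) = V - 5 = -5 + V)
K = 2381/82 (K = 2 + (-22/(-4 - 37) - 53/(-5 + 3)) = 2 + (-22/(-41) - 53/(-2)) = 2 + (-22*(-1/41) - 53*(-1/2)) = 2 + (22/41 + 53/2) = 2 + 2217/82 = 2381/82 ≈ 29.037)
K + ((B(-7, -8) + 62)*(29 + 38))*(-70) = 2381/82 + ((-7 + 62)*(29 + 38))*(-70) = 2381/82 + (55*67)*(-70) = 2381/82 + 3685*(-70) = 2381/82 - 257950 = -21149519/82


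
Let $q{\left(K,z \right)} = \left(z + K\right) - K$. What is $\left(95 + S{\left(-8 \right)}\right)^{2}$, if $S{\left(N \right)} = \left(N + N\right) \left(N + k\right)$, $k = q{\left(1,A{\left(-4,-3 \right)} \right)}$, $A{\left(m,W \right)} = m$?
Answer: $82369$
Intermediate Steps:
$q{\left(K,z \right)} = z$ ($q{\left(K,z \right)} = \left(K + z\right) - K = z$)
$k = -4$
$S{\left(N \right)} = 2 N \left(-4 + N\right)$ ($S{\left(N \right)} = \left(N + N\right) \left(N - 4\right) = 2 N \left(-4 + N\right)$)
$\left(95 + S{\left(-8 \right)}\right)^{2} = \left(95 + 2 \left(-8\right) \left(-4 - 8\right)\right)^{2} = \left(95 + 2 \left(-8\right) \left(-12\right)\right)^{2} = \left(95 + 192\right)^{2} = 287^{2} = 82369$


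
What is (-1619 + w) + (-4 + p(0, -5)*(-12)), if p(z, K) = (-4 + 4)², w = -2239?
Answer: -3862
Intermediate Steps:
p(z, K) = 0 (p(z, K) = 0² = 0)
(-1619 + w) + (-4 + p(0, -5)*(-12)) = (-1619 - 2239) + (-4 + 0*(-12)) = -3858 + (-4 + 0) = -3858 - 4 = -3862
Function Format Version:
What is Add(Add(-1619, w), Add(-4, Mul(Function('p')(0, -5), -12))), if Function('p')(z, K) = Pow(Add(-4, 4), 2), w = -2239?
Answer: -3862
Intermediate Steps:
Function('p')(z, K) = 0 (Function('p')(z, K) = Pow(0, 2) = 0)
Add(Add(-1619, w), Add(-4, Mul(Function('p')(0, -5), -12))) = Add(Add(-1619, -2239), Add(-4, Mul(0, -12))) = Add(-3858, Add(-4, 0)) = Add(-3858, -4) = -3862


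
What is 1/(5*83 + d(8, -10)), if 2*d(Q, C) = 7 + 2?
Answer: 2/839 ≈ 0.0023838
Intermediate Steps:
d(Q, C) = 9/2 (d(Q, C) = (7 + 2)/2 = (½)*9 = 9/2)
1/(5*83 + d(8, -10)) = 1/(5*83 + 9/2) = 1/(415 + 9/2) = 1/(839/2) = 2/839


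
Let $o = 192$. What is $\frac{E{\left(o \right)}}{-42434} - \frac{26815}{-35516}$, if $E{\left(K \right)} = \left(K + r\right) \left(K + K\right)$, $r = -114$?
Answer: $\frac{37046239}{753542972} \approx 0.049163$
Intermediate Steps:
$E{\left(K \right)} = 2 K \left(-114 + K\right)$ ($E{\left(K \right)} = \left(K - 114\right) \left(K + K\right) = \left(-114 + K\right) 2 K = 2 K \left(-114 + K\right)$)
$\frac{E{\left(o \right)}}{-42434} - \frac{26815}{-35516} = \frac{2 \cdot 192 \left(-114 + 192\right)}{-42434} - \frac{26815}{-35516} = 2 \cdot 192 \cdot 78 \left(- \frac{1}{42434}\right) - - \frac{26815}{35516} = 29952 \left(- \frac{1}{42434}\right) + \frac{26815}{35516} = - \frac{14976}{21217} + \frac{26815}{35516} = \frac{37046239}{753542972}$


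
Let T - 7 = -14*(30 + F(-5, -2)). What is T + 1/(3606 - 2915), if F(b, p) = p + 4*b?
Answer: -72554/691 ≈ -105.00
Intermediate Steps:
T = -105 (T = 7 - 14*(30 + (-2 + 4*(-5))) = 7 - 14*(30 + (-2 - 20)) = 7 - 14*(30 - 22) = 7 - 14*8 = 7 - 112 = -105)
T + 1/(3606 - 2915) = -105 + 1/(3606 - 2915) = -105 + 1/691 = -72554/691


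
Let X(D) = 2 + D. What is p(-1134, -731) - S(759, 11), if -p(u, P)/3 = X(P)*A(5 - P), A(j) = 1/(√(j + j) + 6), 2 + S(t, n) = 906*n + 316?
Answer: -7387601/718 + 4374*√23/359 ≈ -10231.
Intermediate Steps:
S(t, n) = 314 + 906*n (S(t, n) = -2 + (906*n + 316) = -2 + (316 + 906*n) = 314 + 906*n)
A(j) = 1/(6 + √2*√j) (A(j) = 1/(√(2*j) + 6) = 1/(√2*√j + 6) = 1/(6 + √2*√j))
p(u, P) = -3*(2 + P)/(6 + √2*√(5 - P))
p(-1134, -731) - S(759, 11) = 3*(-2 - 1*(-731))/(6 + √2*√(5 - 1*(-731))) - (314 + 906*11) = 3*(-2 + 731)/(6 + √2*√(5 + 731)) - (314 + 9966) = 3*729/(6 + √2*√736) - 1*10280 = 3*729/(6 + √2*(4*√46)) - 10280 = 3*729/(6 + 8*√23) - 10280 = 2187/(6 + 8*√23) - 10280 = -10280 + 2187/(6 + 8*√23)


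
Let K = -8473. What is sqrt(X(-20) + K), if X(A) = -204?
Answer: I*sqrt(8677) ≈ 93.15*I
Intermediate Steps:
sqrt(X(-20) + K) = sqrt(-204 - 8473) = sqrt(-8677) = I*sqrt(8677)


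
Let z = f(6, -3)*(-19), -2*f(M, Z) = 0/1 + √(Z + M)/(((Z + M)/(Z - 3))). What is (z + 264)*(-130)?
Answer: -34320 + 2470*√3 ≈ -30042.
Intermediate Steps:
f(M, Z) = -(-3 + Z)/(2*√(M + Z)) (f(M, Z) = -(0/1 + √(Z + M)/(((Z + M)/(Z - 3))))/2 = -(0*1 + √(M + Z)/(((M + Z)/(-3 + Z))))/2 = -(0 + √(M + Z)/(((M + Z)/(-3 + Z))))/2 = -(0 + √(M + Z)*((-3 + Z)/(M + Z)))/2 = -(0 + (-3 + Z)/√(M + Z))/2 = -(-3 + Z)/(2*√(M + Z)))
z = -19*√3 (z = ((3 - 1*(-3))/(2*√(6 - 3)))*(-19) = ((3 + 3)/(2*√3))*(-19) = ((½)*(√3/3)*6)*(-19) = √3*(-19) = -19*√3 ≈ -32.909)
(z + 264)*(-130) = (-19*√3 + 264)*(-130) = (264 - 19*√3)*(-130) = -34320 + 2470*√3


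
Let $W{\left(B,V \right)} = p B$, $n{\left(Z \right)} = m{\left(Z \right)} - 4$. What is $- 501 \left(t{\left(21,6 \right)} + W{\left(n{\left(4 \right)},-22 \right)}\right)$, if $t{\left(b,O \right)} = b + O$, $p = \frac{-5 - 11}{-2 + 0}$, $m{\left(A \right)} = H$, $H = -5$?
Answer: $22545$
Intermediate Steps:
$m{\left(A \right)} = -5$
$p = 8$ ($p = - \frac{16}{-2} = \left(-16\right) \left(- \frac{1}{2}\right) = 8$)
$t{\left(b,O \right)} = O + b$
$n{\left(Z \right)} = -9$ ($n{\left(Z \right)} = -5 - 4 = -9$)
$W{\left(B,V \right)} = 8 B$
$- 501 \left(t{\left(21,6 \right)} + W{\left(n{\left(4 \right)},-22 \right)}\right) = - 501 \left(\left(6 + 21\right) + 8 \left(-9\right)\right) = - 501 \left(27 - 72\right) = \left(-501\right) \left(-45\right) = 22545$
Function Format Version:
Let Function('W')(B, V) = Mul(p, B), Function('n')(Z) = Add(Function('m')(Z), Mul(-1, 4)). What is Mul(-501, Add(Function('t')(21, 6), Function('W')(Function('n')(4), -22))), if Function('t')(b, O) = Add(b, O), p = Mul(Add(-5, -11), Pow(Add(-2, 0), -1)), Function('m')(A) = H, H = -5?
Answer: 22545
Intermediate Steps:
Function('m')(A) = -5
p = 8 (p = Mul(-16, Pow(-2, -1)) = Mul(-16, Rational(-1, 2)) = 8)
Function('t')(b, O) = Add(O, b)
Function('n')(Z) = -9 (Function('n')(Z) = Add(-5, Mul(-1, 4)) = Add(-5, -4) = -9)
Function('W')(B, V) = Mul(8, B)
Mul(-501, Add(Function('t')(21, 6), Function('W')(Function('n')(4), -22))) = Mul(-501, Add(Add(6, 21), Mul(8, -9))) = Mul(-501, Add(27, -72)) = Mul(-501, -45) = 22545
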